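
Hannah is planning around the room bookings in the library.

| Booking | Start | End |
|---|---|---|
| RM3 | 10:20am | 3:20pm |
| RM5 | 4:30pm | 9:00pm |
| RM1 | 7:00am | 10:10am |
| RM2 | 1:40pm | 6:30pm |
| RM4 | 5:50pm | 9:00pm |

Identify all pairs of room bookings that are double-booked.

Sorted by start: RM1, RM3, RM2, RM5, RM4.
RM3 starts after RM1 ends, so RM1 has no further overlaps.
RM2 starts before RM3 ends → RM3 and RM2 overlap.
RM5 starts after RM3 ends, so RM3 has no further overlaps.
RM5 starts before RM2 ends → RM2 and RM5 overlap.
RM4 starts before RM2 ends → RM2 and RM4 overlap.
RM4 starts before RM5 ends → RM5 and RM4 overlap.

RM2 & RM3, RM2 & RM4, RM2 & RM5, RM4 & RM5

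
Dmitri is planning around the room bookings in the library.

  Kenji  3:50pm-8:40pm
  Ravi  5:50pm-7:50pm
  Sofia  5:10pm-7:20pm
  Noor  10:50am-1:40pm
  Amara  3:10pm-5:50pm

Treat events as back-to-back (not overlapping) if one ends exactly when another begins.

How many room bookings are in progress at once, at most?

3

Walk through starts and ends in time order (an end at T is processed before a start at T):
10:50am start Noor → 1
1:40pm end Noor → 0
3:10pm start Amara → 1
3:50pm start Kenji → 2
5:10pm start Sofia → 3
5:50pm end Amara → 2
5:50pm start Ravi → 3
7:20pm end Sofia → 2
7:50pm end Ravi → 1
8:40pm end Kenji → 0
Peak is 3, at 5:10pm (Amara, Kenji, Sofia).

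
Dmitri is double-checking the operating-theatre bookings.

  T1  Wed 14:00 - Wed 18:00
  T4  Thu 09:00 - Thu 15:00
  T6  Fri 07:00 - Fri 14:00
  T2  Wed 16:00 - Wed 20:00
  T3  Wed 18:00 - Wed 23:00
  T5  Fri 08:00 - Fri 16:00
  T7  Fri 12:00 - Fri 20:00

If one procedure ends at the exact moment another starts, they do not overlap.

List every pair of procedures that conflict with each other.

Sorted by start: T1, T2, T3, T4, T6, T5, T7.
T2 starts before T1 ends → T1 and T2 overlap.
T3 starts exactly when T1 ends (back-to-back, no overlap), so nothing later overlaps T1 either.
T3 starts before T2 ends → T2 and T3 overlap.
T4 starts after T2 ends, so nothing later overlaps T2 either.
T4 starts after T3 ends, so nothing later overlaps T3 either.
T6 starts after T4 ends, so nothing later overlaps T4 either.
T5 starts before T6 ends → T6 and T5 overlap.
T7 starts before T6 ends → T6 and T7 overlap.
T7 starts before T5 ends → T5 and T7 overlap.

T1 & T2, T2 & T3, T5 & T6, T5 & T7, T6 & T7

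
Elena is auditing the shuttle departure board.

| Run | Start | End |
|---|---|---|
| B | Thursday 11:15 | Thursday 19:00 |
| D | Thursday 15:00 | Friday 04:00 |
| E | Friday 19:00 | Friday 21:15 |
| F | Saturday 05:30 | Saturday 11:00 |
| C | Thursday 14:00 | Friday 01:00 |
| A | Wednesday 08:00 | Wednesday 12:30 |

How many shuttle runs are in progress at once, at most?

Sort all start/end points and keep a running count:
Wednesday 08:00 start A → 1
Wednesday 12:30 end A → 0
Thursday 11:15 start B → 1
Thursday 14:00 start C → 2
Thursday 15:00 start D → 3
Thursday 19:00 end B → 2
Friday 01:00 end C → 1
Friday 04:00 end D → 0
Friday 19:00 start E → 1
Friday 21:15 end E → 0
Saturday 05:30 start F → 1
Saturday 11:00 end F → 0
Peak is 3, at Thursday 15:00 (B, C, D).

3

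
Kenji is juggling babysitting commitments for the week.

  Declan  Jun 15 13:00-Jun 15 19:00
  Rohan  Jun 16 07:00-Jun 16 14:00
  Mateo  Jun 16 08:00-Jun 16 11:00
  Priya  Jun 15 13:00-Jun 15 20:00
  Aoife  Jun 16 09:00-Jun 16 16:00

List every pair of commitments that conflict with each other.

Sorted by start: Declan, Priya, Rohan, Mateo, Aoife.
Priya starts before Declan ends → Declan and Priya overlap.
Rohan starts after Declan ends — done with Declan.
Rohan starts after Priya ends — done with Priya.
Mateo starts before Rohan ends → Rohan and Mateo overlap.
Aoife starts before Rohan ends → Rohan and Aoife overlap.
Aoife starts before Mateo ends → Mateo and Aoife overlap.

Aoife & Mateo, Aoife & Rohan, Declan & Priya, Mateo & Rohan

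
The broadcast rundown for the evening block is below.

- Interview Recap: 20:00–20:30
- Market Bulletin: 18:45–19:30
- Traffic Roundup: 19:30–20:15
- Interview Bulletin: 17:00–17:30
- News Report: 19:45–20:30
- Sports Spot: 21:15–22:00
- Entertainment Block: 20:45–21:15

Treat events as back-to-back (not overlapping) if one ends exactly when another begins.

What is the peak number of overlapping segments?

Walk through starts and ends in time order (an end at T is processed before a start at T):
17:00 start Interview Bulletin → 1
17:30 end Interview Bulletin → 0
18:45 start Market Bulletin → 1
19:30 end Market Bulletin → 0
19:30 start Traffic Roundup → 1
19:45 start News Report → 2
20:00 start Interview Recap → 3
20:15 end Traffic Roundup → 2
20:30 end Interview Recap → 1
20:30 end News Report → 0
20:45 start Entertainment Block → 1
21:15 end Entertainment Block → 0
21:15 start Sports Spot → 1
22:00 end Sports Spot → 0
Peak is 3, at 20:00 (Interview Recap, News Report, Traffic Roundup).

3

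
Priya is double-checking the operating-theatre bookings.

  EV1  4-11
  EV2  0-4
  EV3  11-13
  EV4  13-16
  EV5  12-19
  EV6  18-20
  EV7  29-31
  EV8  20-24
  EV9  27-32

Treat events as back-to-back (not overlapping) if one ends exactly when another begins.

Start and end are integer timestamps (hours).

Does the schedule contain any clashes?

Yes

Check each pair: they overlap iff neither finishes before the other starts.
Sorted by start: EV2, EV1, EV3, EV5, EV4, EV6, EV8, EV9, EV7.
EV1 starts exactly when EV2 ends (back-to-back, no overlap), so nothing later overlaps EV2 either.
EV3 starts exactly when EV1 ends (back-to-back, no overlap), so nothing later overlaps EV1 either.
EV5 starts before EV3 ends → EV3 and EV5 overlap.
That's a conflict, so the schedule is not conflict-free.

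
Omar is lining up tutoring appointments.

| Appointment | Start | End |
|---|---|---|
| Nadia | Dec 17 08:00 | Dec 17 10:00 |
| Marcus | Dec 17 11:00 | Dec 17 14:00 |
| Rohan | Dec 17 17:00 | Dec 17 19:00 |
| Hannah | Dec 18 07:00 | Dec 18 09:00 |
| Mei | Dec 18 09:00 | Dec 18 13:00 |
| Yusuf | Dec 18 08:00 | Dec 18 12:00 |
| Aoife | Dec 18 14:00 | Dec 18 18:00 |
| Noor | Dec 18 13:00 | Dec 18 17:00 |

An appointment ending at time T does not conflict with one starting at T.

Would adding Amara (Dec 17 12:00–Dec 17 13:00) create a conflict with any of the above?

Nadia: ends Dec 17 10:00 at or before Amara starts Dec 17 12:00 → clear.
Marcus: starts Dec 17 11:00 before Amara ends Dec 17 13:00, and ends Dec 17 14:00 after Amara starts Dec 17 12:00 → overlap.
Rohan: starts Dec 17 17:00 at or after Amara ends Dec 17 13:00 → clear.
Hannah: starts Dec 18 07:00 at or after Amara ends Dec 17 13:00 → clear.
Yusuf: starts Dec 18 08:00 at or after Amara ends Dec 17 13:00 → clear.
Mei: starts Dec 18 09:00 at or after Amara ends Dec 17 13:00 → clear.
Noor: starts Dec 18 13:00 at or after Amara ends Dec 17 13:00 → clear.
Aoife: starts Dec 18 14:00 at or after Amara ends Dec 17 13:00 → clear.
Amara overlaps Marcus.

Yes — it overlaps Marcus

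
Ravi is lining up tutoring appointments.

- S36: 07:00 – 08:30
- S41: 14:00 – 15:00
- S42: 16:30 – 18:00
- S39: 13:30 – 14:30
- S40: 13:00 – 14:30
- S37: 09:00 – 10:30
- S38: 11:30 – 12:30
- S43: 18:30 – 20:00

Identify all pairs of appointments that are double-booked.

Sorted by start: S36, S37, S38, S40, S39, S41, S42, S43.
S37 starts after S36 ends — done with S36.
S38 starts after S37 ends — done with S37.
S40 starts after S38 ends — done with S38.
S39 starts before S40 ends → S40 and S39 overlap.
S41 starts before S40 ends → S40 and S41 overlap.
S42 starts after S40 ends — done with S40.
S41 starts before S39 ends → S39 and S41 overlap.
S42 starts after S39 ends — done with S39.
S42 starts after S41 ends — done with S41.
S43 starts after S42 ends.

S39 & S40, S39 & S41, S40 & S41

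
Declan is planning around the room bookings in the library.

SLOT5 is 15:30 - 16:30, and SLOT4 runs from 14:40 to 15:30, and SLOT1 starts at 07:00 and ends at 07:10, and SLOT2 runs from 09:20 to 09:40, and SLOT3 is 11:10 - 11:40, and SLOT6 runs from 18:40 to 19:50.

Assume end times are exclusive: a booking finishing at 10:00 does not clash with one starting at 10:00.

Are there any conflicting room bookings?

No

Two intervals overlap when each starts before the other ends.
Sorted by start: SLOT1, SLOT2, SLOT3, SLOT4, SLOT5, SLOT6.
SLOT2 starts after SLOT1 ends, so nothing later overlaps SLOT1 either.
SLOT3 starts after SLOT2 ends, so nothing later overlaps SLOT2 either.
SLOT4 starts after SLOT3 ends, so nothing later overlaps SLOT3 either.
SLOT5 starts exactly when SLOT4 ends (back-to-back, no overlap), so nothing later overlaps SLOT4 either.
SLOT6 starts after SLOT5 ends.
Every pair is clear; the schedule has no overlaps.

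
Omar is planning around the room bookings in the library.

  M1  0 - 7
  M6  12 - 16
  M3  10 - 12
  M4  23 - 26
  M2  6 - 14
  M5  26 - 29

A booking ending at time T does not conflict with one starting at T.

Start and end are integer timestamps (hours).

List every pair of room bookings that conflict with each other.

M1 & M2, M2 & M3, M2 & M6

Check each pair: they overlap iff neither finishes before the other starts.
Sorted by start: M1, M2, M3, M6, M4, M5.
M2 starts before M1 ends → M1 and M2 overlap.
M3 starts after M1 ends, so nothing later overlaps M1 either.
M3 starts before M2 ends → M2 and M3 overlap.
M6 starts before M2 ends → M2 and M6 overlap.
M4 starts after M2 ends, so nothing later overlaps M2 either.
M6 starts exactly when M3 ends (back-to-back, no overlap), so nothing later overlaps M3 either.
M4 starts after M6 ends, so nothing later overlaps M6 either.
M5 starts exactly when M4 ends (back-to-back, no overlap).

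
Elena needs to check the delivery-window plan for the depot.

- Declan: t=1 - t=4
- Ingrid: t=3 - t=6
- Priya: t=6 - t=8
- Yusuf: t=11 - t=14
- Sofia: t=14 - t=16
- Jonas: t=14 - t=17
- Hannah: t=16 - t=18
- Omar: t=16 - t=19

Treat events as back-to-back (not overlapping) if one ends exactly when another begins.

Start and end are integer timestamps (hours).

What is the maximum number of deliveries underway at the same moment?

Sweep the timeline, counting +1 at each start and −1 at each end (ends before starts at a tie):
t=1 start Declan → 1
t=3 start Ingrid → 2
t=4 end Declan → 1
t=6 end Ingrid → 0
t=6 start Priya → 1
t=8 end Priya → 0
t=11 start Yusuf → 1
t=14 end Yusuf → 0
t=14 start Jonas → 1
t=14 start Sofia → 2
t=16 end Sofia → 1
t=16 start Hannah → 2
t=16 start Omar → 3
t=17 end Jonas → 2
t=18 end Hannah → 1
t=19 end Omar → 0
Peak is 3, at t=16 (Hannah, Jonas, Omar).

3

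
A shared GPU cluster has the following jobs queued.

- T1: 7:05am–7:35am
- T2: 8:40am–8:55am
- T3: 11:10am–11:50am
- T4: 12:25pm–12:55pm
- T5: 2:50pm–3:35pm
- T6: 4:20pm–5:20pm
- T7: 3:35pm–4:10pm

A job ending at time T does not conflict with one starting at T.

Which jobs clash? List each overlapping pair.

Sorted by start: T1, T2, T3, T4, T5, T7, T6.
T2 starts after T1 ends, so nothing later overlaps T1 either.
T3 starts after T2 ends, so nothing later overlaps T2 either.
T4 starts after T3 ends, so nothing later overlaps T3 either.
T5 starts after T4 ends, so nothing later overlaps T4 either.
T7 starts exactly when T5 ends (back-to-back, no overlap), so nothing later overlaps T5 either.
T6 starts after T7 ends.

no overlapping pairs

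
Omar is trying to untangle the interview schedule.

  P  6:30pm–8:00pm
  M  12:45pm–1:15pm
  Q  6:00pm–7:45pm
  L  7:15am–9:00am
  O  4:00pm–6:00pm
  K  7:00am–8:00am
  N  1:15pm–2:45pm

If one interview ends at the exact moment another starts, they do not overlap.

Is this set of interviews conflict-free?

No

Sorted by start: K, L, M, N, O, Q, P.
L starts before K ends → K and L overlap.
That's a conflict, so the schedule is not conflict-free.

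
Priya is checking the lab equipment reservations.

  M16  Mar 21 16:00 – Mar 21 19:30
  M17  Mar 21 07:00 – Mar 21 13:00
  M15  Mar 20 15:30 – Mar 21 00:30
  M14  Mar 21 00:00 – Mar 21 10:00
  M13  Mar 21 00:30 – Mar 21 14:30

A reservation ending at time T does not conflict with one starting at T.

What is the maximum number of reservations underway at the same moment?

3

Sweep the timeline, counting +1 at each start and −1 at each end (ends before starts at a tie):
Mar 20 15:30 start M15 → 1
Mar 21 00:00 start M14 → 2
Mar 21 00:30 end M15 → 1
Mar 21 00:30 start M13 → 2
Mar 21 07:00 start M17 → 3
Mar 21 10:00 end M14 → 2
Mar 21 13:00 end M17 → 1
Mar 21 14:30 end M13 → 0
Mar 21 16:00 start M16 → 1
Mar 21 19:30 end M16 → 0
Peak is 3, at Mar 21 07:00 (M13, M14, M17).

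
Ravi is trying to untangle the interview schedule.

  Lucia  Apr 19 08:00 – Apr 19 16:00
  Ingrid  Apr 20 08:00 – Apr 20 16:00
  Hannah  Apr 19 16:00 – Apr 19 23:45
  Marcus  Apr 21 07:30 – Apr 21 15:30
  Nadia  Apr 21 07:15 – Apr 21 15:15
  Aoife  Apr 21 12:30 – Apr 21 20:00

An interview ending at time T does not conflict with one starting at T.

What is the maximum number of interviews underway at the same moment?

3

Walk through starts and ends in time order (an end at T is processed before a start at T):
Apr 19 08:00 start Lucia → 1
Apr 19 16:00 end Lucia → 0
Apr 19 16:00 start Hannah → 1
Apr 19 23:45 end Hannah → 0
Apr 20 08:00 start Ingrid → 1
Apr 20 16:00 end Ingrid → 0
Apr 21 07:15 start Nadia → 1
Apr 21 07:30 start Marcus → 2
Apr 21 12:30 start Aoife → 3
Apr 21 15:15 end Nadia → 2
Apr 21 15:30 end Marcus → 1
Apr 21 20:00 end Aoife → 0
Peak is 3, at Apr 21 12:30 (Aoife, Marcus, Nadia).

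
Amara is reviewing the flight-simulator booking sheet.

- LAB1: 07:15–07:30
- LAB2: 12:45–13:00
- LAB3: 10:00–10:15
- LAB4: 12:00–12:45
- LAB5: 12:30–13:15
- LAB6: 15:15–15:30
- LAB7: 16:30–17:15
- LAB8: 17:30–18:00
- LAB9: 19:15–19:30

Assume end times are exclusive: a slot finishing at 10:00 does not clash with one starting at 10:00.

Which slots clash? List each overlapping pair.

Check each pair: they overlap iff neither finishes before the other starts.
Sorted by start: LAB1, LAB3, LAB4, LAB5, LAB2, LAB6, LAB7, LAB8, LAB9.
LAB3 starts after LAB1 ends — done with LAB1.
LAB4 starts after LAB3 ends — done with LAB3.
LAB5 starts before LAB4 ends → LAB4 and LAB5 overlap.
LAB2 starts exactly when LAB4 ends (back-to-back, no overlap) — done with LAB4.
LAB2 starts before LAB5 ends → LAB5 and LAB2 overlap.
LAB6 starts after LAB5 ends — done with LAB5.
LAB6 starts after LAB2 ends — done with LAB2.
LAB7 starts after LAB6 ends — done with LAB6.
LAB8 starts after LAB7 ends — done with LAB7.
LAB9 starts after LAB8 ends.

LAB2 & LAB5, LAB4 & LAB5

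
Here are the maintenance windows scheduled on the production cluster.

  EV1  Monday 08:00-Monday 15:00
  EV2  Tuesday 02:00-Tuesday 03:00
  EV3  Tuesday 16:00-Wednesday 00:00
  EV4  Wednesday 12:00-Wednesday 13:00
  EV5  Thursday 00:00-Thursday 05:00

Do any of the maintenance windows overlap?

Two intervals overlap when each starts before the other ends.
Sorted by start: EV1, EV2, EV3, EV4, EV5.
EV2 starts after EV1 ends, so nothing later overlaps EV1 either.
EV3 starts after EV2 ends, so nothing later overlaps EV2 either.
EV4 starts after EV3 ends, so nothing later overlaps EV3 either.
EV5 starts after EV4 ends.
Every pair is clear; the schedule has no overlaps.

No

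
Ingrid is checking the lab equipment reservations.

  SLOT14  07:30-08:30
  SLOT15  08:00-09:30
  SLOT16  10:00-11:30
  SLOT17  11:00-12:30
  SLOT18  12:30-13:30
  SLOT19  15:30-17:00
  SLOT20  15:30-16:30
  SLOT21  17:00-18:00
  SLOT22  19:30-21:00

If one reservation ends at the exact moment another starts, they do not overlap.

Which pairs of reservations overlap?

SLOT14 & SLOT15, SLOT16 & SLOT17, SLOT19 & SLOT20

Sorted by start: SLOT14, SLOT15, SLOT16, SLOT17, SLOT18, SLOT19, SLOT20, SLOT21, SLOT22.
SLOT15 starts before SLOT14 ends → SLOT14 and SLOT15 overlap.
SLOT16 starts after SLOT14 ends, so nothing later overlaps SLOT14 either.
SLOT16 starts after SLOT15 ends, so nothing later overlaps SLOT15 either.
SLOT17 starts before SLOT16 ends → SLOT16 and SLOT17 overlap.
SLOT18 starts after SLOT16 ends, so nothing later overlaps SLOT16 either.
SLOT18 starts exactly when SLOT17 ends (back-to-back, no overlap), so nothing later overlaps SLOT17 either.
SLOT19 starts after SLOT18 ends, so nothing later overlaps SLOT18 either.
SLOT20 starts before SLOT19 ends → SLOT19 and SLOT20 overlap.
SLOT21 starts exactly when SLOT19 ends (back-to-back, no overlap), so nothing later overlaps SLOT19 either.
SLOT21 starts after SLOT20 ends, so nothing later overlaps SLOT20 either.
SLOT22 starts after SLOT21 ends.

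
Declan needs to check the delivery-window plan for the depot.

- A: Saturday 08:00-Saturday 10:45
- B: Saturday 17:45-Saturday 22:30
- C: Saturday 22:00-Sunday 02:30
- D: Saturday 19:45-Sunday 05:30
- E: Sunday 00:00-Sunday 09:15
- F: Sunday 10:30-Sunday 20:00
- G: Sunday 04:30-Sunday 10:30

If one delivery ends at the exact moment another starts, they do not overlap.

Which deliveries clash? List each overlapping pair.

B & C, B & D, C & D, C & E, D & E, D & G, E & G

Sorted by start: A, B, D, C, E, G, F.
B starts after A ends, so A has no further overlaps.
D starts before B ends → B and D overlap.
C starts before B ends → B and C overlap.
E starts after B ends, so B has no further overlaps.
C starts before D ends → D and C overlap.
E starts before D ends → D and E overlap.
G starts before D ends → D and G overlap.
F starts after D ends.
E starts before C ends → C and E overlap.
G starts after C ends, so C has no further overlaps.
G starts before E ends → E and G overlap.
F starts after E ends.
F starts exactly when G ends (back-to-back, no overlap).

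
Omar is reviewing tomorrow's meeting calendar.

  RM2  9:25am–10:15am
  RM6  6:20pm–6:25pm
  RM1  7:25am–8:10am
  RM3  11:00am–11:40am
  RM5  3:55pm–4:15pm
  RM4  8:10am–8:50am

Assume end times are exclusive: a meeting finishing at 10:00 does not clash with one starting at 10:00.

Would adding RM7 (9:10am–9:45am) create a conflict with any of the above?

RM1: ends 8:10am at or before RM7 starts 9:10am → clear.
RM4: ends 8:50am at or before RM7 starts 9:10am → clear.
RM2: starts 9:25am before RM7 ends 9:45am, and ends 10:15am after RM7 starts 9:10am → overlap.
RM3: starts 11:00am at or after RM7 ends 9:45am → clear.
RM5: starts 3:55pm at or after RM7 ends 9:45am → clear.
RM6: starts 6:20pm at or after RM7 ends 9:45am → clear.
RM7 overlaps RM2.

Yes — it overlaps RM2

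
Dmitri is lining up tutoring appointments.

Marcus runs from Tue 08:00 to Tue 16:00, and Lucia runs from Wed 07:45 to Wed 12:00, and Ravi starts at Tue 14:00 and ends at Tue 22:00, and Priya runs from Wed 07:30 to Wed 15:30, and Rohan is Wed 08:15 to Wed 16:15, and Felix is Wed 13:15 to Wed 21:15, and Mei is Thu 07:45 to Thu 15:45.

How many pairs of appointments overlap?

6

Sorted by start: Marcus, Ravi, Priya, Lucia, Rohan, Felix, Mei.
Ravi starts before Marcus ends → Marcus and Ravi overlap.
Priya starts after Marcus ends — done with Marcus.
Priya starts after Ravi ends — done with Ravi.
Lucia starts before Priya ends → Priya and Lucia overlap.
Rohan starts before Priya ends → Priya and Rohan overlap.
Felix starts before Priya ends → Priya and Felix overlap.
Mei starts after Priya ends.
Rohan starts before Lucia ends → Lucia and Rohan overlap.
Felix starts after Lucia ends — done with Lucia.
Felix starts before Rohan ends → Rohan and Felix overlap.
Mei starts after Rohan ends.
Mei starts after Felix ends.
Overlapping pairs: Felix & Priya, Felix & Rohan, Lucia & Priya, Lucia & Rohan, Marcus & Ravi, Priya & Rohan — 6 in total.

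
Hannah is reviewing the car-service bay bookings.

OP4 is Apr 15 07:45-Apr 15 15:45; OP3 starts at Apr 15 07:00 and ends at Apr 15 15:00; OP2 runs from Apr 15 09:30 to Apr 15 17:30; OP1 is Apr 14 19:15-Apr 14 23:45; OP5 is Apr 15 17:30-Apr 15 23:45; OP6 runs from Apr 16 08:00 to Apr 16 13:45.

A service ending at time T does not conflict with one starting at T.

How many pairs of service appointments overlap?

3

Sorted by start: OP1, OP3, OP4, OP2, OP5, OP6.
OP3 starts after OP1 ends — done with OP1.
OP4 starts before OP3 ends → OP3 and OP4 overlap.
OP2 starts before OP3 ends → OP3 and OP2 overlap.
OP5 starts after OP3 ends — done with OP3.
OP2 starts before OP4 ends → OP4 and OP2 overlap.
OP5 starts after OP4 ends — done with OP4.
OP5 starts exactly when OP2 ends (back-to-back, no overlap) — done with OP2.
OP6 starts after OP5 ends.
Overlapping pairs: OP2 & OP3, OP2 & OP4, OP3 & OP4 — 3 in total.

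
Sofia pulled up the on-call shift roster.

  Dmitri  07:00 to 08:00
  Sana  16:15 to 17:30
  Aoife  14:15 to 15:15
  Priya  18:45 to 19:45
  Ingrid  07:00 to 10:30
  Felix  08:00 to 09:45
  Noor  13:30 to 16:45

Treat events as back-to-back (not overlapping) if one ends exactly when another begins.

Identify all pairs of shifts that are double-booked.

Two intervals overlap when each starts before the other ends.
Sorted by start: Dmitri, Ingrid, Felix, Noor, Aoife, Sana, Priya.
Ingrid starts before Dmitri ends → Dmitri and Ingrid overlap.
Felix starts exactly when Dmitri ends (back-to-back, no overlap), so nothing later overlaps Dmitri either.
Felix starts before Ingrid ends → Ingrid and Felix overlap.
Noor starts after Ingrid ends, so nothing later overlaps Ingrid either.
Noor starts after Felix ends, so nothing later overlaps Felix either.
Aoife starts before Noor ends → Noor and Aoife overlap.
Sana starts before Noor ends → Noor and Sana overlap.
Priya starts after Noor ends.
Sana starts after Aoife ends, so nothing later overlaps Aoife either.
Priya starts after Sana ends.

Aoife & Noor, Dmitri & Ingrid, Felix & Ingrid, Noor & Sana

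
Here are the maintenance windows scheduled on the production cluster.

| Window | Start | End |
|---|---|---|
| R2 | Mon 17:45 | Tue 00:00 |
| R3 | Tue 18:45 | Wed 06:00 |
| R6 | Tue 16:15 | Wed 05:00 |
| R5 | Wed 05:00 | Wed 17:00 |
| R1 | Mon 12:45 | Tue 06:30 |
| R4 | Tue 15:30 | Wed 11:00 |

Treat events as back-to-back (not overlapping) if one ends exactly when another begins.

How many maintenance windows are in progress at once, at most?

Walk through starts and ends in time order (an end at T is processed before a start at T):
Mon 12:45 start R1 → 1
Mon 17:45 start R2 → 2
Tue 00:00 end R2 → 1
Tue 06:30 end R1 → 0
Tue 15:30 start R4 → 1
Tue 16:15 start R6 → 2
Tue 18:45 start R3 → 3
Wed 05:00 end R6 → 2
Wed 05:00 start R5 → 3
Wed 06:00 end R3 → 2
Wed 11:00 end R4 → 1
Wed 17:00 end R5 → 0
Peak is 3, at Tue 18:45 (R3, R4, R6).

3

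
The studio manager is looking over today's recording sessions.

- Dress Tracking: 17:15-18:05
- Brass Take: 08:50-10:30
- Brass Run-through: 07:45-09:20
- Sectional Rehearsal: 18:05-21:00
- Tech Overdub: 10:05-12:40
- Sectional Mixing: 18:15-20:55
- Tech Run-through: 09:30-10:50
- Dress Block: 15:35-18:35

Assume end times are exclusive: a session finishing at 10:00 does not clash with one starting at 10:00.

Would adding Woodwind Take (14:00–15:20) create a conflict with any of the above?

No — it doesn't clash with anything

Brass Run-through: ends 09:20 at or before Woodwind Take starts 14:00 → clear.
Brass Take: ends 10:30 at or before Woodwind Take starts 14:00 → clear.
Tech Run-through: ends 10:50 at or before Woodwind Take starts 14:00 → clear.
Tech Overdub: ends 12:40 at or before Woodwind Take starts 14:00 → clear.
Dress Block: starts 15:35 at or after Woodwind Take ends 15:20 → clear.
Dress Tracking: starts 17:15 at or after Woodwind Take ends 15:20 → clear.
Sectional Rehearsal: starts 18:05 at or after Woodwind Take ends 15:20 → clear.
Sectional Mixing: starts 18:15 at or after Woodwind Take ends 15:20 → clear.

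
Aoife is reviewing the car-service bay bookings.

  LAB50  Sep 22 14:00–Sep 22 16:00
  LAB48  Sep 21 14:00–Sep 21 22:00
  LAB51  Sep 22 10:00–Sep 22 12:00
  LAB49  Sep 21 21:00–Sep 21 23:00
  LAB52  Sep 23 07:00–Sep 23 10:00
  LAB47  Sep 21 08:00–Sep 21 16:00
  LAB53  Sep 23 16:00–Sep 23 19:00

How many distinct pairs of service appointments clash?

Sorted by start: LAB47, LAB48, LAB49, LAB51, LAB50, LAB52, LAB53.
LAB48 starts before LAB47 ends → LAB47 and LAB48 overlap.
LAB49 starts after LAB47 ends — done with LAB47.
LAB49 starts before LAB48 ends → LAB48 and LAB49 overlap.
LAB51 starts after LAB48 ends — done with LAB48.
LAB51 starts after LAB49 ends — done with LAB49.
LAB50 starts after LAB51 ends — done with LAB51.
LAB52 starts after LAB50 ends — done with LAB50.
LAB53 starts after LAB52 ends.
Overlapping pairs: LAB47 & LAB48, LAB48 & LAB49 — 2 in total.

2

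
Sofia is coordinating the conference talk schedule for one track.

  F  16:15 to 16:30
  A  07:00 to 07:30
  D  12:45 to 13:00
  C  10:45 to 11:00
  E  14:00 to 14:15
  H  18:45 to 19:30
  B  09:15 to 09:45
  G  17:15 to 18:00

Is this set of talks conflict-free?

Yes

Check each pair: they overlap iff neither finishes before the other starts.
Sorted by start: A, B, C, D, E, F, G, H.
B starts after A ends; A is clear from here.
C starts after B ends; B is clear from here.
D starts after C ends; C is clear from here.
E starts after D ends; D is clear from here.
F starts after E ends; E is clear from here.
G starts after F ends; F is clear from here.
H starts after G ends.
Every pair is clear; the schedule has no overlaps.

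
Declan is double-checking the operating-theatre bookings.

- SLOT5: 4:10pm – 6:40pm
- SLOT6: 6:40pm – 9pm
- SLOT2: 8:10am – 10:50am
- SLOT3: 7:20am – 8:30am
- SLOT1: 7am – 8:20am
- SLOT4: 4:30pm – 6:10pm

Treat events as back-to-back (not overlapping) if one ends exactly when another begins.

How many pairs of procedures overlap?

Sorted by start: SLOT1, SLOT3, SLOT2, SLOT5, SLOT4, SLOT6.
SLOT3 starts before SLOT1 ends → SLOT1 and SLOT3 overlap.
SLOT2 starts before SLOT1 ends → SLOT1 and SLOT2 overlap.
SLOT5 starts after SLOT1 ends; SLOT1 is clear from here.
SLOT2 starts before SLOT3 ends → SLOT3 and SLOT2 overlap.
SLOT5 starts after SLOT3 ends; SLOT3 is clear from here.
SLOT5 starts after SLOT2 ends; SLOT2 is clear from here.
SLOT4 starts before SLOT5 ends → SLOT5 and SLOT4 overlap.
SLOT6 starts exactly when SLOT5 ends (back-to-back, no overlap).
SLOT6 starts after SLOT4 ends.
Overlapping pairs: SLOT1 & SLOT2, SLOT1 & SLOT3, SLOT2 & SLOT3, SLOT4 & SLOT5 — 4 in total.

4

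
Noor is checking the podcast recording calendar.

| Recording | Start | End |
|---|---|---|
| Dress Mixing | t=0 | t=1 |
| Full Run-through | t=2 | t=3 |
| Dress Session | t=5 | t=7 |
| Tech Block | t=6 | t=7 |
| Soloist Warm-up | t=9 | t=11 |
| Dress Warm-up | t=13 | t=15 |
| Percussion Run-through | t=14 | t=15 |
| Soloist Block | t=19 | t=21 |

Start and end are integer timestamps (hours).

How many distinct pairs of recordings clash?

Sorted by start: Dress Mixing, Full Run-through, Dress Session, Tech Block, Soloist Warm-up, Dress Warm-up, Percussion Run-through, Soloist Block.
Full Run-through starts after Dress Mixing ends, so Dress Mixing has no further overlaps.
Dress Session starts after Full Run-through ends, so Full Run-through has no further overlaps.
Tech Block starts before Dress Session ends → Dress Session and Tech Block overlap.
Soloist Warm-up starts after Dress Session ends, so Dress Session has no further overlaps.
Soloist Warm-up starts after Tech Block ends, so Tech Block has no further overlaps.
Dress Warm-up starts after Soloist Warm-up ends, so Soloist Warm-up has no further overlaps.
Percussion Run-through starts before Dress Warm-up ends → Dress Warm-up and Percussion Run-through overlap.
Soloist Block starts after Dress Warm-up ends.
Soloist Block starts after Percussion Run-through ends.
Overlapping pairs: Dress Session & Tech Block, Dress Warm-up & Percussion Run-through — 2 in total.

2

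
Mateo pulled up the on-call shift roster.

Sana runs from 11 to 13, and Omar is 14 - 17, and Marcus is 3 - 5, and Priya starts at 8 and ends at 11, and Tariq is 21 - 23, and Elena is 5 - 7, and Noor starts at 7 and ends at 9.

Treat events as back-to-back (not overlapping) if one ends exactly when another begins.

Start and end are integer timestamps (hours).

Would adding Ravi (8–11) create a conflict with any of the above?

Marcus: ends 5 at or before Ravi starts 8 → clear.
Elena: ends 7 at or before Ravi starts 8 → clear.
Noor: starts 7 before Ravi ends 11, and ends 9 after Ravi starts 8 → overlap.
Priya: starts 8 before Ravi ends 11, and ends 11 after Ravi starts 8 → overlap.
Sana: starts 11 at or after Ravi ends 11 → clear.
Omar: starts 14 at or after Ravi ends 11 → clear.
Tariq: starts 21 at or after Ravi ends 11 → clear.
Ravi overlaps Noor, Priya.

Yes — it overlaps Noor, Priya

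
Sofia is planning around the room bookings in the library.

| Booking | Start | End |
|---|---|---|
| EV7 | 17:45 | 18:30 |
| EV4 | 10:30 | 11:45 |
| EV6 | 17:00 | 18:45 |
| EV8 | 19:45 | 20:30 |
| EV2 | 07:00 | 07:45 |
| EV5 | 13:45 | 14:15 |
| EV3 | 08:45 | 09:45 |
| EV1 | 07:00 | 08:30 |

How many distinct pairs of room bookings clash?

Two intervals overlap when each starts before the other ends.
Sorted by start: EV1, EV2, EV3, EV4, EV5, EV6, EV7, EV8.
EV2 starts before EV1 ends → EV1 and EV2 overlap.
EV3 starts after EV1 ends, so nothing later overlaps EV1 either.
EV3 starts after EV2 ends, so nothing later overlaps EV2 either.
EV4 starts after EV3 ends, so nothing later overlaps EV3 either.
EV5 starts after EV4 ends, so nothing later overlaps EV4 either.
EV6 starts after EV5 ends, so nothing later overlaps EV5 either.
EV7 starts before EV6 ends → EV6 and EV7 overlap.
EV8 starts after EV6 ends.
EV8 starts after EV7 ends.
Overlapping pairs: EV1 & EV2, EV6 & EV7 — 2 in total.

2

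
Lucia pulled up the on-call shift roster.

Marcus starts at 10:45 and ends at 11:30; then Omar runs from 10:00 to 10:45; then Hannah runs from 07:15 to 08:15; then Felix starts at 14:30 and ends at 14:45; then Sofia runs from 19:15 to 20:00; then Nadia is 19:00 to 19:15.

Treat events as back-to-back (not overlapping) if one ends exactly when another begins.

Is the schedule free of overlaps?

Check each pair: they overlap iff neither finishes before the other starts.
Sorted by start: Hannah, Omar, Marcus, Felix, Nadia, Sofia.
Omar starts after Hannah ends — done with Hannah.
Marcus starts exactly when Omar ends (back-to-back, no overlap) — done with Omar.
Felix starts after Marcus ends — done with Marcus.
Nadia starts after Felix ends — done with Felix.
Sofia starts exactly when Nadia ends (back-to-back, no overlap).
Every pair is clear; the schedule has no overlaps.

Yes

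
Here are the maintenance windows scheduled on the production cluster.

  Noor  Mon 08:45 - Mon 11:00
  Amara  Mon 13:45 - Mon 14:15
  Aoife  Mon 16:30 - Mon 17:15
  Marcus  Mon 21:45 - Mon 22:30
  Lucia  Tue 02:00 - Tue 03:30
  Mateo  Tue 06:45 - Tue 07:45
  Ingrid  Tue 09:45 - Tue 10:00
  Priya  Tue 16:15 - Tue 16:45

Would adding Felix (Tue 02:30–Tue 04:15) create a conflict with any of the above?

Noor: ends Mon 11:00 at or before Felix starts Tue 02:30 → clear.
Amara: ends Mon 14:15 at or before Felix starts Tue 02:30 → clear.
Aoife: ends Mon 17:15 at or before Felix starts Tue 02:30 → clear.
Marcus: ends Mon 22:30 at or before Felix starts Tue 02:30 → clear.
Lucia: starts Tue 02:00 before Felix ends Tue 04:15, and ends Tue 03:30 after Felix starts Tue 02:30 → overlap.
Mateo: starts Tue 06:45 at or after Felix ends Tue 04:15 → clear.
Ingrid: starts Tue 09:45 at or after Felix ends Tue 04:15 → clear.
Priya: starts Tue 16:15 at or after Felix ends Tue 04:15 → clear.
Felix overlaps Lucia.

Yes — it overlaps Lucia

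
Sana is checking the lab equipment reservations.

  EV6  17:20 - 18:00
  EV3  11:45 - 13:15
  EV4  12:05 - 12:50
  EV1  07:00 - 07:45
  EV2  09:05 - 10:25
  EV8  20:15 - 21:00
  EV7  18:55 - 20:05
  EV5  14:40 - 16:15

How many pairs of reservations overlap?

Two intervals overlap when each starts before the other ends.
Sorted by start: EV1, EV2, EV3, EV4, EV5, EV6, EV7, EV8.
EV2 starts after EV1 ends — done with EV1.
EV3 starts after EV2 ends — done with EV2.
EV4 starts before EV3 ends → EV3 and EV4 overlap.
EV5 starts after EV3 ends — done with EV3.
EV5 starts after EV4 ends — done with EV4.
EV6 starts after EV5 ends — done with EV5.
EV7 starts after EV6 ends — done with EV6.
EV8 starts after EV7 ends.
Overlapping pairs: EV3 & EV4 — 1 in total.

1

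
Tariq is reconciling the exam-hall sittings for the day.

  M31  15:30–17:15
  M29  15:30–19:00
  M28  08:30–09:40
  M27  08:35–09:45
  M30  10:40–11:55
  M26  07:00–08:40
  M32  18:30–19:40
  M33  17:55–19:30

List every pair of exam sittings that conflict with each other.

Sorted by start: M26, M28, M27, M30, M29, M31, M33, M32.
M28 starts before M26 ends → M26 and M28 overlap.
M27 starts before M26 ends → M26 and M27 overlap.
M30 starts after M26 ends, so M26 has no further overlaps.
M27 starts before M28 ends → M28 and M27 overlap.
M30 starts after M28 ends, so M28 has no further overlaps.
M30 starts after M27 ends, so M27 has no further overlaps.
M29 starts after M30 ends, so M30 has no further overlaps.
M31 starts before M29 ends → M29 and M31 overlap.
M33 starts before M29 ends → M29 and M33 overlap.
M32 starts before M29 ends → M29 and M32 overlap.
M33 starts after M31 ends, so M31 has no further overlaps.
M32 starts before M33 ends → M33 and M32 overlap.

M26 & M27, M26 & M28, M27 & M28, M29 & M31, M29 & M32, M29 & M33, M32 & M33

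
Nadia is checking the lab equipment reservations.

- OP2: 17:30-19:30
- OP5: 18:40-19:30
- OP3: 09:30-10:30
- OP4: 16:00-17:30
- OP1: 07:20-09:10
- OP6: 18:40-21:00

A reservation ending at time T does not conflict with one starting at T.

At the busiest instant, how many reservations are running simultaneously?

3

Walk through starts and ends in time order (an end at T is processed before a start at T):
07:20 start OP1 → 1
09:10 end OP1 → 0
09:30 start OP3 → 1
10:30 end OP3 → 0
16:00 start OP4 → 1
17:30 end OP4 → 0
17:30 start OP2 → 1
18:40 start OP5 → 2
18:40 start OP6 → 3
19:30 end OP2 → 2
19:30 end OP5 → 1
21:00 end OP6 → 0
Peak is 3, at 18:40 (OP2, OP5, OP6).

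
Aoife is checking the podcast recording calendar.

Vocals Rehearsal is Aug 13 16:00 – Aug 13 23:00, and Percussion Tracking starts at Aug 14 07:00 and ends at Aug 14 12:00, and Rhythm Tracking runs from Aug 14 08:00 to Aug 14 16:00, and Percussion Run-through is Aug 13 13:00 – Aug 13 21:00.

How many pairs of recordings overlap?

Sorted by start: Percussion Run-through, Vocals Rehearsal, Percussion Tracking, Rhythm Tracking.
Vocals Rehearsal starts before Percussion Run-through ends → Percussion Run-through and Vocals Rehearsal overlap.
Percussion Tracking starts after Percussion Run-through ends, so nothing later overlaps Percussion Run-through either.
Percussion Tracking starts after Vocals Rehearsal ends, so nothing later overlaps Vocals Rehearsal either.
Rhythm Tracking starts before Percussion Tracking ends → Percussion Tracking and Rhythm Tracking overlap.
Overlapping pairs: Percussion Run-through & Vocals Rehearsal, Percussion Tracking & Rhythm Tracking — 2 in total.

2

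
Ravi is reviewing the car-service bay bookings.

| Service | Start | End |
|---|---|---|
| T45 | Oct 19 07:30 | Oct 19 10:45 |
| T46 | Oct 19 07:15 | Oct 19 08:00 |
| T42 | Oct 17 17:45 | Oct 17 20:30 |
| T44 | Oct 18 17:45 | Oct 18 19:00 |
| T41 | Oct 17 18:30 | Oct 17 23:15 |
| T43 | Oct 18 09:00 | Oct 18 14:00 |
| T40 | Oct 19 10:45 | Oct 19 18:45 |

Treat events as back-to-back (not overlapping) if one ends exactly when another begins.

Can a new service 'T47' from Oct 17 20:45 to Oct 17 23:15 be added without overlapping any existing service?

No — it overlaps T41

T42: ends Oct 17 20:30 at or before T47 starts Oct 17 20:45 → clear.
T41: starts Oct 17 18:30 before T47 ends Oct 17 23:15, and ends Oct 17 23:15 after T47 starts Oct 17 20:45 → overlap.
T43: starts Oct 18 09:00 at or after T47 ends Oct 17 23:15 → clear.
T44: starts Oct 18 17:45 at or after T47 ends Oct 17 23:15 → clear.
T46: starts Oct 19 07:15 at or after T47 ends Oct 17 23:15 → clear.
T45: starts Oct 19 07:30 at or after T47 ends Oct 17 23:15 → clear.
T40: starts Oct 19 10:45 at or after T47 ends Oct 17 23:15 → clear.
T47 overlaps T41.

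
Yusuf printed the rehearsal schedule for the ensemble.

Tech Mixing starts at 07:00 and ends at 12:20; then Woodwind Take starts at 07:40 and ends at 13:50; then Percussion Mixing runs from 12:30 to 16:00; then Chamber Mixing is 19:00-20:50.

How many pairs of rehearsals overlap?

2

Sorted by start: Tech Mixing, Woodwind Take, Percussion Mixing, Chamber Mixing.
Woodwind Take starts before Tech Mixing ends → Tech Mixing and Woodwind Take overlap.
Percussion Mixing starts after Tech Mixing ends, so nothing later overlaps Tech Mixing either.
Percussion Mixing starts before Woodwind Take ends → Woodwind Take and Percussion Mixing overlap.
Chamber Mixing starts after Woodwind Take ends.
Chamber Mixing starts after Percussion Mixing ends.
Overlapping pairs: Percussion Mixing & Woodwind Take, Tech Mixing & Woodwind Take — 2 in total.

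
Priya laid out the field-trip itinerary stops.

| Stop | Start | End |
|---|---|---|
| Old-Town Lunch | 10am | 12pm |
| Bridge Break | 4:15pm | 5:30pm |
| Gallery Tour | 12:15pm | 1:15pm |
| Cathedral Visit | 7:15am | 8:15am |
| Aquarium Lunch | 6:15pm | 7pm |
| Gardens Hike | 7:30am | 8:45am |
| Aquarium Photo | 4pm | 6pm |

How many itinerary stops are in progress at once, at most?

Walk through starts and ends in time order (an end at T is processed before a start at T):
7:15am start Cathedral Visit → 1
7:30am start Gardens Hike → 2
8:15am end Cathedral Visit → 1
8:45am end Gardens Hike → 0
10am start Old-Town Lunch → 1
12pm end Old-Town Lunch → 0
12:15pm start Gallery Tour → 1
1:15pm end Gallery Tour → 0
4pm start Aquarium Photo → 1
4:15pm start Bridge Break → 2
5:30pm end Bridge Break → 1
6pm end Aquarium Photo → 0
6:15pm start Aquarium Lunch → 1
7pm end Aquarium Lunch → 0
Peak is 2, at 7:30am (Cathedral Visit, Gardens Hike).

2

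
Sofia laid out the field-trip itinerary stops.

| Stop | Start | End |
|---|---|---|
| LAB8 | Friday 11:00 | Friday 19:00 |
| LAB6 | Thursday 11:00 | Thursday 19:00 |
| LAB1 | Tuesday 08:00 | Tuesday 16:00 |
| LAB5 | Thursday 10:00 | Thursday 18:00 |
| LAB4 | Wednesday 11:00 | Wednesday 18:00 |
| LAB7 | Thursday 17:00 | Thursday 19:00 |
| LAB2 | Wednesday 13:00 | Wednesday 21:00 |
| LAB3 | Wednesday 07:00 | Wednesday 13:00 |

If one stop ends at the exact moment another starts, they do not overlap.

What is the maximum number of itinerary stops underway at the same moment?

Walk through starts and ends in time order (an end at T is processed before a start at T):
Tuesday 08:00 start LAB1 → 1
Tuesday 16:00 end LAB1 → 0
Wednesday 07:00 start LAB3 → 1
Wednesday 11:00 start LAB4 → 2
Wednesday 13:00 end LAB3 → 1
Wednesday 13:00 start LAB2 → 2
Wednesday 18:00 end LAB4 → 1
Wednesday 21:00 end LAB2 → 0
Thursday 10:00 start LAB5 → 1
Thursday 11:00 start LAB6 → 2
Thursday 17:00 start LAB7 → 3
Thursday 18:00 end LAB5 → 2
Thursday 19:00 end LAB6 → 1
Thursday 19:00 end LAB7 → 0
Friday 11:00 start LAB8 → 1
Friday 19:00 end LAB8 → 0
Peak is 3, at Thursday 17:00 (LAB5, LAB6, LAB7).

3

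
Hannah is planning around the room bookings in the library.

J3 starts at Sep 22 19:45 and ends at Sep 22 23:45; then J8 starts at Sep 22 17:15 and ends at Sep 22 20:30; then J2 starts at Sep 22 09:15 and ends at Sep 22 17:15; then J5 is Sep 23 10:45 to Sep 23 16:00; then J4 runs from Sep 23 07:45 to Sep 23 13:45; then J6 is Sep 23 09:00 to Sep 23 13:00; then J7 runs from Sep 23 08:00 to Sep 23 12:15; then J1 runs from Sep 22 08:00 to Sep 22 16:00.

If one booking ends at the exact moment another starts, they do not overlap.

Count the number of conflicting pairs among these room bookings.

8

Sorted by start: J1, J2, J8, J3, J4, J7, J6, J5.
J2 starts before J1 ends → J1 and J2 overlap.
J8 starts after J1 ends, so nothing later overlaps J1 either.
J8 starts exactly when J2 ends (back-to-back, no overlap), so nothing later overlaps J2 either.
J3 starts before J8 ends → J8 and J3 overlap.
J4 starts after J8 ends, so nothing later overlaps J8 either.
J4 starts after J3 ends, so nothing later overlaps J3 either.
J7 starts before J4 ends → J4 and J7 overlap.
J6 starts before J4 ends → J4 and J6 overlap.
J5 starts before J4 ends → J4 and J5 overlap.
J6 starts before J7 ends → J7 and J6 overlap.
J5 starts before J7 ends → J7 and J5 overlap.
J5 starts before J6 ends → J6 and J5 overlap.
Overlapping pairs: J1 & J2, J3 & J8, J4 & J5, J4 & J6, J4 & J7, J5 & J6, J5 & J7, J6 & J7 — 8 in total.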